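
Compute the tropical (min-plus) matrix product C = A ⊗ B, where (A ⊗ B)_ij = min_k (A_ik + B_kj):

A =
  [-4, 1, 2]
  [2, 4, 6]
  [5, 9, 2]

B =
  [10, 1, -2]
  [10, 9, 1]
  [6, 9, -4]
A ⊗ B =
  [6, -3, -6]
  [12, 3, 0]
  [8, 6, -2]

Apply the min-plus product entry-by-entry:
  C[0][0] = min over k of (A[0][0] + B[0][0] = -4 + 10 = 6, A[0][1] + B[1][0] = 1 + 10 = 11, A[0][2] + B[2][0] = 2 + 6 = 8) = 6 (attained at k = 0)
  C[0][1] = min over k of (A[0][0] + B[0][1] = -4 + 1 = -3, A[0][1] + B[1][1] = 1 + 9 = 10, A[0][2] + B[2][1] = 2 + 9 = 11) = -3 (attained at k = 0)
  C[0][2] = min over k of (A[0][0] + B[0][2] = -4 + -2 = -6, A[0][1] + B[1][2] = 1 + 1 = 2, A[0][2] + B[2][2] = 2 + -4 = -2) = -6 (attained at k = 0)
  C[1][0] = min over k of (A[1][0] + B[0][0] = 2 + 10 = 12, A[1][1] + B[1][0] = 4 + 10 = 14, A[1][2] + B[2][0] = 6 + 6 = 12) = 12 (attained at k = 0)
  C[1][1] = min over k of (A[1][0] + B[0][1] = 2 + 1 = 3, A[1][1] + B[1][1] = 4 + 9 = 13, A[1][2] + B[2][1] = 6 + 9 = 15) = 3 (attained at k = 0)
  C[1][2] = min over k of (A[1][0] + B[0][2] = 2 + -2 = 0, A[1][1] + B[1][2] = 4 + 1 = 5, A[1][2] + B[2][2] = 6 + -4 = 2) = 0 (attained at k = 0)
  C[2][0] = min over k of (A[2][0] + B[0][0] = 5 + 10 = 15, A[2][1] + B[1][0] = 9 + 10 = 19, A[2][2] + B[2][0] = 2 + 6 = 8) = 8 (attained at k = 2)
  C[2][1] = min over k of (A[2][0] + B[0][1] = 5 + 1 = 6, A[2][1] + B[1][1] = 9 + 9 = 18, A[2][2] + B[2][1] = 2 + 9 = 11) = 6 (attained at k = 0)
  C[2][2] = min over k of (A[2][0] + B[0][2] = 5 + -2 = 3, A[2][1] + B[1][2] = 9 + 1 = 10, A[2][2] + B[2][2] = 2 + -4 = -2) = -2 (attained at k = 2)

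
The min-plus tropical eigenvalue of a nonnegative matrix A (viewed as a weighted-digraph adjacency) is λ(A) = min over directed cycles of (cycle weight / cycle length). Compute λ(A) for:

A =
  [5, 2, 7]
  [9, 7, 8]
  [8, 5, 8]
λ(A) = 5

Enumerate directed cycles and compute their means (weight / length). Sample:
  cycle 0 → 0: weight = 5, length = 1, mean = 5/1 ≈ 5.000
  cycle 1 → 1: weight = 7, length = 1, mean = 7/1 ≈ 7.000
  cycle 2 → 2: weight = 8, length = 1, mean = 8/1 ≈ 8.000
  cycle 0 → 1 → 0: weight = 11, length = 2, mean = 11/2 ≈ 5.500
  cycle 0 → 2 → 0: weight = 15, length = 2, mean = 15/2 ≈ 7.500
  cycle 1 → 0 → 1: weight = 11, length = 2, mean = 11/2 ≈ 5.500
Minimum mean = 5.000, attained e.g. along the cycle 0 → 0 with weight 5 and length 1. So λ(A) = 5/1 = 5.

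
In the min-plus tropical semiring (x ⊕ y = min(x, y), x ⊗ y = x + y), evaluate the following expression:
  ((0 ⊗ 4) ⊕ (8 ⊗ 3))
((0 ⊗ 4) ⊕ (8 ⊗ 3)) = 4

Expand innermost to outermost. Recall ⊕ takes the minimum of its arguments and ⊗ takes their sum. Working out the expression ((0 ⊗ 4) ⊕ (8 ⊗ 3)) gives 4.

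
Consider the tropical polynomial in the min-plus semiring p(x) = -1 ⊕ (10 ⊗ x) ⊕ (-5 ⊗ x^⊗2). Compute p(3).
p(3) = -1

A tropical monomial a ⊗ x^⊗i evaluates to a + i · x. Evaluating each term at x = 3:
  Term 0 contributes -1 + 0 · 3 = -1
  Term 1 contributes 10 + 1 · 3 = 13
  Term 2 contributes -5 + 2 · 3 = 1
p(3) = ⊕ of these = min[-1, 13, 1] = -1.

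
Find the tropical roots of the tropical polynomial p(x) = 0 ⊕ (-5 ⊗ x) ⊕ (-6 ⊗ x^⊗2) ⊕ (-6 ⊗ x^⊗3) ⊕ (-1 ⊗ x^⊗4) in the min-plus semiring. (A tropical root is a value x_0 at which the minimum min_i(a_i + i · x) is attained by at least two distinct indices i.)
Roots: {-5, 0, 1, 5}

Each tropical root is a break point of the lower envelope of the lines y = a_i + i · x (there are 5 lines, with slopes 0, 1, ..., 4). Only the lines that attain the minimum somewhere contribute to roots; other lines are dominated. Here the surviving (envelope) indices are i = 4, i = 3, i = 2, i = 1, i = 0.
Intersections between consecutive envelope lines give the roots: for adjacent envelope indices i < j the intersection is x = (a_i − a_j) / (j − i). Reading off the sorted break points: {-5, 0, 1, 5}.
Verification: at each break x_0, at least two indices attain the minimum of min_i(a_i + i · x_0).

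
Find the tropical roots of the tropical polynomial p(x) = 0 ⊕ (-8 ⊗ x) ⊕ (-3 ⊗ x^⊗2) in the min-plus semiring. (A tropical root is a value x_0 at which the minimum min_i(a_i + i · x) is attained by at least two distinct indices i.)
Roots: {-5, 8}

Each tropical root is a break point of the lower envelope of the lines y = a_i + i · x (there are 3 lines, with slopes 0, 1, ..., 2). Only the lines that attain the minimum somewhere contribute to roots; other lines are dominated. Here the surviving (envelope) indices are i = 2, i = 1, i = 0.
Intersections between consecutive envelope lines give the roots: for adjacent envelope indices i < j the intersection is x = (a_i − a_j) / (j − i). Reading off the sorted break points: {-5, 8}.
Verification: at each break x_0, at least two indices attain the minimum of min_i(a_i + i · x_0).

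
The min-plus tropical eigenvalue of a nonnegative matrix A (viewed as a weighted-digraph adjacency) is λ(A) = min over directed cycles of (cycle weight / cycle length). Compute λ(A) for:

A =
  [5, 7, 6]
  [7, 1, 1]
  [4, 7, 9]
λ(A) = 1

Enumerate directed cycles and compute their means (weight / length). Sample:
  cycle 0 → 0: weight = 5, length = 1, mean = 5/1 ≈ 5.000
  cycle 1 → 1: weight = 1, length = 1, mean = 1/1 ≈ 1.000
  cycle 2 → 2: weight = 9, length = 1, mean = 9/1 ≈ 9.000
  cycle 0 → 1 → 0: weight = 14, length = 2, mean = 14/2 ≈ 7.000
  cycle 0 → 2 → 0: weight = 10, length = 2, mean = 10/2 ≈ 5.000
  cycle 1 → 0 → 1: weight = 14, length = 2, mean = 14/2 ≈ 7.000
Minimum mean = 1.000, attained e.g. along the cycle 1 → 1 with weight 1 and length 1. So λ(A) = 1/1 = 1.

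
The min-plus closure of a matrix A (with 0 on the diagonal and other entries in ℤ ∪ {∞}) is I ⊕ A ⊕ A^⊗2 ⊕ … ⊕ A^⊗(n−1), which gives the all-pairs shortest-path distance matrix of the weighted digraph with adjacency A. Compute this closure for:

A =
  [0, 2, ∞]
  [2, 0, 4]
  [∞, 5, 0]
Closure =
  [0, 2, 6]
  [2, 0, 4]
  [7, 5, 0]

This is the Floyd-Warshall all-pairs shortest-path computation. For each intermediate vertex k = 0, 1, …, 2, update dist[i][j] ← min(dist[i][j], dist[i][k] + dist[k][j]). The final matrix gives, for each (i, j), the minimum total weight of any directed path from i to j (possibly empty when i = j).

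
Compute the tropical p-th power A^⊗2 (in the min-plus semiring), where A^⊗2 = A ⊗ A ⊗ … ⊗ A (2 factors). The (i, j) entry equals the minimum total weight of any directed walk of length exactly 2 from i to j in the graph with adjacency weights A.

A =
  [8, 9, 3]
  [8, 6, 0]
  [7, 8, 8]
A^⊗2 =
  [10, 11, 9]
  [7, 8, 6]
  [15, 14, 8]

Each entry (A^⊗2)_ij equals the minimum over all length-2 walks i = v_0 → v_1 → … → v_2 = j of Σ_t A[v_t][v_{t+1}]. For example, for (i, j) = (0, 2) we minimise over 3 possible intermediate vertex sequences; the minimum is 9, attained along the walk 0 → 1 → 2.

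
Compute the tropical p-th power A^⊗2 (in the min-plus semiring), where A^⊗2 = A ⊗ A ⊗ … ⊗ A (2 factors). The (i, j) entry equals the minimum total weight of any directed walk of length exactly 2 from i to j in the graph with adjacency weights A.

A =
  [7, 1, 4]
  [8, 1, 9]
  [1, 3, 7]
A^⊗2 =
  [5, 2, 10]
  [9, 2, 10]
  [8, 2, 5]

Each entry (A^⊗2)_ij equals the minimum over all length-2 walks i = v_0 → v_1 → … → v_2 = j of Σ_t A[v_t][v_{t+1}]. For example, for (i, j) = (0, 2) we minimise over 3 possible intermediate vertex sequences; the minimum is 10, attained along the walk 0 → 1 → 2.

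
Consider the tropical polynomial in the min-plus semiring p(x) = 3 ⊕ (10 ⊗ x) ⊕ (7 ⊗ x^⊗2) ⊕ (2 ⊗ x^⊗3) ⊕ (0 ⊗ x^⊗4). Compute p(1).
p(1) = 3

A tropical monomial a ⊗ x^⊗i evaluates to a + i · x. Evaluating each term at x = 1:
  Term 0 contributes 3 + 0 · 1 = 3
  Term 1 contributes 10 + 1 · 1 = 11
  Term 2 contributes 7 + 2 · 1 = 9
  Term 3 contributes 2 + 3 · 1 = 5
  Term 4 contributes 0 + 4 · 1 = 4
p(1) = ⊕ of these = min[3, 11, 9, 5, 4] = 3.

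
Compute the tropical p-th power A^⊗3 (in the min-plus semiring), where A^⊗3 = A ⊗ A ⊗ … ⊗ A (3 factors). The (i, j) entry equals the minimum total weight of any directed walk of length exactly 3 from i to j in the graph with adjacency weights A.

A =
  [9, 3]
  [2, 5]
A^⊗3 =
  [10, 8]
  [7, 10]

Each entry (A^⊗3)_ij equals the minimum over all length-3 walks i = v_0 → v_1 → … → v_3 = j of Σ_t A[v_t][v_{t+1}]. For example, for (i, j) = (0, 1) we minimise over 4 possible intermediate vertex sequences; the minimum is 8, attained along the walk 0 → 1 → 0 → 1.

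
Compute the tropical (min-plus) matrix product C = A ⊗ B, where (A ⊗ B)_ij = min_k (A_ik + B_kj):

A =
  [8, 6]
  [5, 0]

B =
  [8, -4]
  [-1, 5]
A ⊗ B =
  [5, 4]
  [-1, 1]

Apply the min-plus product entry-by-entry:
  C[0][0] = min over k of (A[0][0] + B[0][0] = 8 + 8 = 16, A[0][1] + B[1][0] = 6 + -1 = 5) = 5 (attained at k = 1)
  C[0][1] = min over k of (A[0][0] + B[0][1] = 8 + -4 = 4, A[0][1] + B[1][1] = 6 + 5 = 11) = 4 (attained at k = 0)
  C[1][0] = min over k of (A[1][0] + B[0][0] = 5 + 8 = 13, A[1][1] + B[1][0] = 0 + -1 = -1) = -1 (attained at k = 1)
  C[1][1] = min over k of (A[1][0] + B[0][1] = 5 + -4 = 1, A[1][1] + B[1][1] = 0 + 5 = 5) = 1 (attained at k = 0)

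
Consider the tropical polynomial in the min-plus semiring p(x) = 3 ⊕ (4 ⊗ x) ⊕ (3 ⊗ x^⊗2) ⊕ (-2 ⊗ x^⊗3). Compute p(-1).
p(-1) = -5

A tropical monomial a ⊗ x^⊗i evaluates to a + i · x. Evaluating each term at x = -1:
  Term 0 contributes 3 + 0 · -1 = 3
  Term 1 contributes 4 + 1 · -1 = 3
  Term 2 contributes 3 + 2 · -1 = 1
  Term 3 contributes -2 + 3 · -1 = -5
p(-1) = ⊕ of these = min[3, 3, 1, -5] = -5.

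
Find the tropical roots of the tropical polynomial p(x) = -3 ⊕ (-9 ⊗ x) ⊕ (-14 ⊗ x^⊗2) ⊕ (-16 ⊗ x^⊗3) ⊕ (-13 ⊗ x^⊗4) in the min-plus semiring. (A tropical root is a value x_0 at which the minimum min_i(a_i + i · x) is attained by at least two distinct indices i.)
Roots: {-3, 2, 5, 6}

Each tropical root is a break point of the lower envelope of the lines y = a_i + i · x (there are 5 lines, with slopes 0, 1, ..., 4). Only the lines that attain the minimum somewhere contribute to roots; other lines are dominated. Here the surviving (envelope) indices are i = 4, i = 3, i = 2, i = 1, i = 0.
Intersections between consecutive envelope lines give the roots: for adjacent envelope indices i < j the intersection is x = (a_i − a_j) / (j − i). Reading off the sorted break points: {-3, 2, 5, 6}.
Verification: at each break x_0, at least two indices attain the minimum of min_i(a_i + i · x_0).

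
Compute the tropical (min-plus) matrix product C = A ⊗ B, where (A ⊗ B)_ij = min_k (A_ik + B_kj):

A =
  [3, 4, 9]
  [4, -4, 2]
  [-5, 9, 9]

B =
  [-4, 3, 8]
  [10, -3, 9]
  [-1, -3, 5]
A ⊗ B =
  [-1, 1, 11]
  [0, -7, 5]
  [-9, -2, 3]

Apply the min-plus product entry-by-entry:
  C[0][0] = min over k of (A[0][0] + B[0][0] = 3 + -4 = -1, A[0][1] + B[1][0] = 4 + 10 = 14, A[0][2] + B[2][0] = 9 + -1 = 8) = -1 (attained at k = 0)
  C[0][1] = min over k of (A[0][0] + B[0][1] = 3 + 3 = 6, A[0][1] + B[1][1] = 4 + -3 = 1, A[0][2] + B[2][1] = 9 + -3 = 6) = 1 (attained at k = 1)
  C[0][2] = min over k of (A[0][0] + B[0][2] = 3 + 8 = 11, A[0][1] + B[1][2] = 4 + 9 = 13, A[0][2] + B[2][2] = 9 + 5 = 14) = 11 (attained at k = 0)
  C[1][0] = min over k of (A[1][0] + B[0][0] = 4 + -4 = 0, A[1][1] + B[1][0] = -4 + 10 = 6, A[1][2] + B[2][0] = 2 + -1 = 1) = 0 (attained at k = 0)
  C[1][1] = min over k of (A[1][0] + B[0][1] = 4 + 3 = 7, A[1][1] + B[1][1] = -4 + -3 = -7, A[1][2] + B[2][1] = 2 + -3 = -1) = -7 (attained at k = 1)
  C[1][2] = min over k of (A[1][0] + B[0][2] = 4 + 8 = 12, A[1][1] + B[1][2] = -4 + 9 = 5, A[1][2] + B[2][2] = 2 + 5 = 7) = 5 (attained at k = 1)
  C[2][0] = min over k of (A[2][0] + B[0][0] = -5 + -4 = -9, A[2][1] + B[1][0] = 9 + 10 = 19, A[2][2] + B[2][0] = 9 + -1 = 8) = -9 (attained at k = 0)
  C[2][1] = min over k of (A[2][0] + B[0][1] = -5 + 3 = -2, A[2][1] + B[1][1] = 9 + -3 = 6, A[2][2] + B[2][1] = 9 + -3 = 6) = -2 (attained at k = 0)
  C[2][2] = min over k of (A[2][0] + B[0][2] = -5 + 8 = 3, A[2][1] + B[1][2] = 9 + 9 = 18, A[2][2] + B[2][2] = 9 + 5 = 14) = 3 (attained at k = 0)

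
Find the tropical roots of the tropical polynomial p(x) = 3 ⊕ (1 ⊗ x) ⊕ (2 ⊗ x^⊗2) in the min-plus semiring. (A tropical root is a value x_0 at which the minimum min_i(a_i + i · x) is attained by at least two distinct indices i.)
Roots: {-1, 2}

Each tropical root is a break point of the lower envelope of the lines y = a_i + i · x (there are 3 lines, with slopes 0, 1, ..., 2). Only the lines that attain the minimum somewhere contribute to roots; other lines are dominated. Here the surviving (envelope) indices are i = 2, i = 1, i = 0.
Intersections between consecutive envelope lines give the roots: for adjacent envelope indices i < j the intersection is x = (a_i − a_j) / (j − i). Reading off the sorted break points: {-1, 2}.
Verification: at each break x_0, at least two indices attain the minimum of min_i(a_i + i · x_0).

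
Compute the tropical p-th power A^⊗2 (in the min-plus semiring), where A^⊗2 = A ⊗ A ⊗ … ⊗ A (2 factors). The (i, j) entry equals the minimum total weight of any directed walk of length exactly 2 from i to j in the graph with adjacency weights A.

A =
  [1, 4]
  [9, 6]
A^⊗2 =
  [2, 5]
  [10, 12]

Each entry (A^⊗2)_ij equals the minimum over all length-2 walks i = v_0 → v_1 → … → v_2 = j of Σ_t A[v_t][v_{t+1}]. For example, for (i, j) = (0, 1) we minimise over 2 possible intermediate vertex sequences; the minimum is 5, attained along the walk 0 → 0 → 1.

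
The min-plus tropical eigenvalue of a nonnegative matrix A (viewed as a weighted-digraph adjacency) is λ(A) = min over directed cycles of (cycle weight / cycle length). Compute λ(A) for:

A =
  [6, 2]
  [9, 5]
λ(A) = 5

Enumerate directed cycles and compute their means (weight / length). Sample:
  cycle 0 → 0: weight = 6, length = 1, mean = 6/1 ≈ 6.000
  cycle 1 → 1: weight = 5, length = 1, mean = 5/1 ≈ 5.000
  cycle 0 → 1 → 0: weight = 11, length = 2, mean = 11/2 ≈ 5.500
  cycle 1 → 0 → 1: weight = 11, length = 2, mean = 11/2 ≈ 5.500
Minimum mean = 5.000, attained e.g. along the cycle 1 → 1 with weight 5 and length 1. So λ(A) = 5/1 = 5.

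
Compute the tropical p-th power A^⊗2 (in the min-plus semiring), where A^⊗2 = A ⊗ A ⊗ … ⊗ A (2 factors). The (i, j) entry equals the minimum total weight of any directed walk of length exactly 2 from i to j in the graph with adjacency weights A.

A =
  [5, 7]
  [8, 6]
A^⊗2 =
  [10, 12]
  [13, 12]

Each entry (A^⊗2)_ij equals the minimum over all length-2 walks i = v_0 → v_1 → … → v_2 = j of Σ_t A[v_t][v_{t+1}]. For example, for (i, j) = (0, 1) we minimise over 2 possible intermediate vertex sequences; the minimum is 12, attained along the walk 0 → 0 → 1.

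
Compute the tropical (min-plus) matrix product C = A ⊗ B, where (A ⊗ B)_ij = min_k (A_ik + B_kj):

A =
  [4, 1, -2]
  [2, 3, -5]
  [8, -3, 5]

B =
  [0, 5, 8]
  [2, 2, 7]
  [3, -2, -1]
A ⊗ B =
  [1, -4, -3]
  [-2, -7, -6]
  [-1, -1, 4]

Apply the min-plus product entry-by-entry:
  C[0][0] = min over k of (A[0][0] + B[0][0] = 4 + 0 = 4, A[0][1] + B[1][0] = 1 + 2 = 3, A[0][2] + B[2][0] = -2 + 3 = 1) = 1 (attained at k = 2)
  C[0][1] = min over k of (A[0][0] + B[0][1] = 4 + 5 = 9, A[0][1] + B[1][1] = 1 + 2 = 3, A[0][2] + B[2][1] = -2 + -2 = -4) = -4 (attained at k = 2)
  C[0][2] = min over k of (A[0][0] + B[0][2] = 4 + 8 = 12, A[0][1] + B[1][2] = 1 + 7 = 8, A[0][2] + B[2][2] = -2 + -1 = -3) = -3 (attained at k = 2)
  C[1][0] = min over k of (A[1][0] + B[0][0] = 2 + 0 = 2, A[1][1] + B[1][0] = 3 + 2 = 5, A[1][2] + B[2][0] = -5 + 3 = -2) = -2 (attained at k = 2)
  C[1][1] = min over k of (A[1][0] + B[0][1] = 2 + 5 = 7, A[1][1] + B[1][1] = 3 + 2 = 5, A[1][2] + B[2][1] = -5 + -2 = -7) = -7 (attained at k = 2)
  C[1][2] = min over k of (A[1][0] + B[0][2] = 2 + 8 = 10, A[1][1] + B[1][2] = 3 + 7 = 10, A[1][2] + B[2][2] = -5 + -1 = -6) = -6 (attained at k = 2)
  C[2][0] = min over k of (A[2][0] + B[0][0] = 8 + 0 = 8, A[2][1] + B[1][0] = -3 + 2 = -1, A[2][2] + B[2][0] = 5 + 3 = 8) = -1 (attained at k = 1)
  C[2][1] = min over k of (A[2][0] + B[0][1] = 8 + 5 = 13, A[2][1] + B[1][1] = -3 + 2 = -1, A[2][2] + B[2][1] = 5 + -2 = 3) = -1 (attained at k = 1)
  C[2][2] = min over k of (A[2][0] + B[0][2] = 8 + 8 = 16, A[2][1] + B[1][2] = -3 + 7 = 4, A[2][2] + B[2][2] = 5 + -1 = 4) = 4 (attained at k = 1)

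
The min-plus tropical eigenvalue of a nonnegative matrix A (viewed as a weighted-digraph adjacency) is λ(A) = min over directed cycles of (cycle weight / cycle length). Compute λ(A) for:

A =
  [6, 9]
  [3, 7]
λ(A) = 6

Enumerate directed cycles and compute their means (weight / length). Sample:
  cycle 0 → 0: weight = 6, length = 1, mean = 6/1 ≈ 6.000
  cycle 1 → 1: weight = 7, length = 1, mean = 7/1 ≈ 7.000
  cycle 0 → 1 → 0: weight = 12, length = 2, mean = 12/2 ≈ 6.000
  cycle 1 → 0 → 1: weight = 12, length = 2, mean = 12/2 ≈ 6.000
Minimum mean = 6.000, attained e.g. along the cycle 0 → 0 with weight 6 and length 1. So λ(A) = 6/1 = 6.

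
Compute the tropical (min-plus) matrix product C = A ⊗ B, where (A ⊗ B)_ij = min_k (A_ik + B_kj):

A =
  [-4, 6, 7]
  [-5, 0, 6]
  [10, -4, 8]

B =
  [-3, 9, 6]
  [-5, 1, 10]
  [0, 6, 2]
A ⊗ B =
  [-7, 5, 2]
  [-8, 1, 1]
  [-9, -3, 6]

Apply the min-plus product entry-by-entry:
  C[0][0] = min over k of (A[0][0] + B[0][0] = -4 + -3 = -7, A[0][1] + B[1][0] = 6 + -5 = 1, A[0][2] + B[2][0] = 7 + 0 = 7) = -7 (attained at k = 0)
  C[0][1] = min over k of (A[0][0] + B[0][1] = -4 + 9 = 5, A[0][1] + B[1][1] = 6 + 1 = 7, A[0][2] + B[2][1] = 7 + 6 = 13) = 5 (attained at k = 0)
  C[0][2] = min over k of (A[0][0] + B[0][2] = -4 + 6 = 2, A[0][1] + B[1][2] = 6 + 10 = 16, A[0][2] + B[2][2] = 7 + 2 = 9) = 2 (attained at k = 0)
  C[1][0] = min over k of (A[1][0] + B[0][0] = -5 + -3 = -8, A[1][1] + B[1][0] = 0 + -5 = -5, A[1][2] + B[2][0] = 6 + 0 = 6) = -8 (attained at k = 0)
  C[1][1] = min over k of (A[1][0] + B[0][1] = -5 + 9 = 4, A[1][1] + B[1][1] = 0 + 1 = 1, A[1][2] + B[2][1] = 6 + 6 = 12) = 1 (attained at k = 1)
  C[1][2] = min over k of (A[1][0] + B[0][2] = -5 + 6 = 1, A[1][1] + B[1][2] = 0 + 10 = 10, A[1][2] + B[2][2] = 6 + 2 = 8) = 1 (attained at k = 0)
  C[2][0] = min over k of (A[2][0] + B[0][0] = 10 + -3 = 7, A[2][1] + B[1][0] = -4 + -5 = -9, A[2][2] + B[2][0] = 8 + 0 = 8) = -9 (attained at k = 1)
  C[2][1] = min over k of (A[2][0] + B[0][1] = 10 + 9 = 19, A[2][1] + B[1][1] = -4 + 1 = -3, A[2][2] + B[2][1] = 8 + 6 = 14) = -3 (attained at k = 1)
  C[2][2] = min over k of (A[2][0] + B[0][2] = 10 + 6 = 16, A[2][1] + B[1][2] = -4 + 10 = 6, A[2][2] + B[2][2] = 8 + 2 = 10) = 6 (attained at k = 1)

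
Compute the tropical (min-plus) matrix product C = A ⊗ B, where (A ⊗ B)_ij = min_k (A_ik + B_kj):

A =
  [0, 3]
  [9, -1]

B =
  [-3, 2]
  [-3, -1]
A ⊗ B =
  [-3, 2]
  [-4, -2]

Apply the min-plus product entry-by-entry:
  C[0][0] = min over k of (A[0][0] + B[0][0] = 0 + -3 = -3, A[0][1] + B[1][0] = 3 + -3 = 0) = -3 (attained at k = 0)
  C[0][1] = min over k of (A[0][0] + B[0][1] = 0 + 2 = 2, A[0][1] + B[1][1] = 3 + -1 = 2) = 2 (attained at k = 0)
  C[1][0] = min over k of (A[1][0] + B[0][0] = 9 + -3 = 6, A[1][1] + B[1][0] = -1 + -3 = -4) = -4 (attained at k = 1)
  C[1][1] = min over k of (A[1][0] + B[0][1] = 9 + 2 = 11, A[1][1] + B[1][1] = -1 + -1 = -2) = -2 (attained at k = 1)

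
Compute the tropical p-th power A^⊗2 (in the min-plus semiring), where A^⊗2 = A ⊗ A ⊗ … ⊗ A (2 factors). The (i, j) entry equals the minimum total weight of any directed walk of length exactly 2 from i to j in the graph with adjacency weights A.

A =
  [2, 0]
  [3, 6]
A^⊗2 =
  [3, 2]
  [5, 3]

Each entry (A^⊗2)_ij equals the minimum over all length-2 walks i = v_0 → v_1 → … → v_2 = j of Σ_t A[v_t][v_{t+1}]. For example, for (i, j) = (0, 1) we minimise over 2 possible intermediate vertex sequences; the minimum is 2, attained along the walk 0 → 0 → 1.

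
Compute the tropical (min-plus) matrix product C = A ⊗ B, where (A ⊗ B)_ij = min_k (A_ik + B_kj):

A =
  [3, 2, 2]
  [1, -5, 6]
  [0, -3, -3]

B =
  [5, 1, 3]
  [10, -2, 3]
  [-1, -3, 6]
A ⊗ B =
  [1, -1, 5]
  [5, -7, -2]
  [-4, -6, 0]

Apply the min-plus product entry-by-entry:
  C[0][0] = min over k of (A[0][0] + B[0][0] = 3 + 5 = 8, A[0][1] + B[1][0] = 2 + 10 = 12, A[0][2] + B[2][0] = 2 + -1 = 1) = 1 (attained at k = 2)
  C[0][1] = min over k of (A[0][0] + B[0][1] = 3 + 1 = 4, A[0][1] + B[1][1] = 2 + -2 = 0, A[0][2] + B[2][1] = 2 + -3 = -1) = -1 (attained at k = 2)
  C[0][2] = min over k of (A[0][0] + B[0][2] = 3 + 3 = 6, A[0][1] + B[1][2] = 2 + 3 = 5, A[0][2] + B[2][2] = 2 + 6 = 8) = 5 (attained at k = 1)
  C[1][0] = min over k of (A[1][0] + B[0][0] = 1 + 5 = 6, A[1][1] + B[1][0] = -5 + 10 = 5, A[1][2] + B[2][0] = 6 + -1 = 5) = 5 (attained at k = 1)
  C[1][1] = min over k of (A[1][0] + B[0][1] = 1 + 1 = 2, A[1][1] + B[1][1] = -5 + -2 = -7, A[1][2] + B[2][1] = 6 + -3 = 3) = -7 (attained at k = 1)
  C[1][2] = min over k of (A[1][0] + B[0][2] = 1 + 3 = 4, A[1][1] + B[1][2] = -5 + 3 = -2, A[1][2] + B[2][2] = 6 + 6 = 12) = -2 (attained at k = 1)
  C[2][0] = min over k of (A[2][0] + B[0][0] = 0 + 5 = 5, A[2][1] + B[1][0] = -3 + 10 = 7, A[2][2] + B[2][0] = -3 + -1 = -4) = -4 (attained at k = 2)
  C[2][1] = min over k of (A[2][0] + B[0][1] = 0 + 1 = 1, A[2][1] + B[1][1] = -3 + -2 = -5, A[2][2] + B[2][1] = -3 + -3 = -6) = -6 (attained at k = 2)
  C[2][2] = min over k of (A[2][0] + B[0][2] = 0 + 3 = 3, A[2][1] + B[1][2] = -3 + 3 = 0, A[2][2] + B[2][2] = -3 + 6 = 3) = 0 (attained at k = 1)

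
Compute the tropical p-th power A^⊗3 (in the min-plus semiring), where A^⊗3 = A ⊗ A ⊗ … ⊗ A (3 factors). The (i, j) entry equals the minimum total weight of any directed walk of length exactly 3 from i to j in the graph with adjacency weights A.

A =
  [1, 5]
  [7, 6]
A^⊗3 =
  [3, 7]
  [9, 13]

Each entry (A^⊗3)_ij equals the minimum over all length-3 walks i = v_0 → v_1 → … → v_3 = j of Σ_t A[v_t][v_{t+1}]. For example, for (i, j) = (0, 1) we minimise over 4 possible intermediate vertex sequences; the minimum is 7, attained along the walk 0 → 0 → 0 → 1.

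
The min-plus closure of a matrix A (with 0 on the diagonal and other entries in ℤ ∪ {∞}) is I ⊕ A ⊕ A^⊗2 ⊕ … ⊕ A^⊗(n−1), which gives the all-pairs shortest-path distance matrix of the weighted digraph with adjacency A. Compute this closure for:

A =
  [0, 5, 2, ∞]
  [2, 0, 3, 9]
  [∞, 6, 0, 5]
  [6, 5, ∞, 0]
Closure =
  [0, 5, 2, 7]
  [2, 0, 3, 8]
  [8, 6, 0, 5]
  [6, 5, 8, 0]

This is the Floyd-Warshall all-pairs shortest-path computation. For each intermediate vertex k = 0, 1, …, 3, update dist[i][j] ← min(dist[i][j], dist[i][k] + dist[k][j]). The final matrix gives, for each (i, j), the minimum total weight of any directed path from i to j (possibly empty when i = j).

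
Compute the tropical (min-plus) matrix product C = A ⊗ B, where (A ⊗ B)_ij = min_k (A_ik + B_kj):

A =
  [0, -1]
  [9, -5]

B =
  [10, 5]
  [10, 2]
A ⊗ B =
  [9, 1]
  [5, -3]

Apply the min-plus product entry-by-entry:
  C[0][0] = min over k of (A[0][0] + B[0][0] = 0 + 10 = 10, A[0][1] + B[1][0] = -1 + 10 = 9) = 9 (attained at k = 1)
  C[0][1] = min over k of (A[0][0] + B[0][1] = 0 + 5 = 5, A[0][1] + B[1][1] = -1 + 2 = 1) = 1 (attained at k = 1)
  C[1][0] = min over k of (A[1][0] + B[0][0] = 9 + 10 = 19, A[1][1] + B[1][0] = -5 + 10 = 5) = 5 (attained at k = 1)
  C[1][1] = min over k of (A[1][0] + B[0][1] = 9 + 5 = 14, A[1][1] + B[1][1] = -5 + 2 = -3) = -3 (attained at k = 1)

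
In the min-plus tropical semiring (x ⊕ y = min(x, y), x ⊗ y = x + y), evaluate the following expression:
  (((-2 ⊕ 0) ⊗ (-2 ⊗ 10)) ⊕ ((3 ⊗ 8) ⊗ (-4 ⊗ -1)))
(((-2 ⊕ 0) ⊗ (-2 ⊗ 10)) ⊕ ((3 ⊗ 8) ⊗ (-4 ⊗ -1))) = 6

Expand innermost to outermost. Recall ⊕ takes the minimum of its arguments and ⊗ takes their sum. Working out the expression (((-2 ⊕ 0) ⊗ (-2 ⊗ 10)) ⊕ ((3 ⊗ 8) ⊗ (-4 ⊗ -1))) gives 6.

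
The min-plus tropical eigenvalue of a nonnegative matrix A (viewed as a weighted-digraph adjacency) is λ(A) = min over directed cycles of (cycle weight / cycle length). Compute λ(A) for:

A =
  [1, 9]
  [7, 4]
λ(A) = 1

Enumerate directed cycles and compute their means (weight / length). Sample:
  cycle 0 → 0: weight = 1, length = 1, mean = 1/1 ≈ 1.000
  cycle 1 → 1: weight = 4, length = 1, mean = 4/1 ≈ 4.000
  cycle 0 → 1 → 0: weight = 16, length = 2, mean = 16/2 ≈ 8.000
  cycle 1 → 0 → 1: weight = 16, length = 2, mean = 16/2 ≈ 8.000
Minimum mean = 1.000, attained e.g. along the cycle 0 → 0 with weight 1 and length 1. So λ(A) = 1/1 = 1.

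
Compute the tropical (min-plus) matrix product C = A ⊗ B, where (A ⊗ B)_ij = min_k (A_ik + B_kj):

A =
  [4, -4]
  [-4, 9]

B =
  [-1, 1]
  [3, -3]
A ⊗ B =
  [-1, -7]
  [-5, -3]

Apply the min-plus product entry-by-entry:
  C[0][0] = min over k of (A[0][0] + B[0][0] = 4 + -1 = 3, A[0][1] + B[1][0] = -4 + 3 = -1) = -1 (attained at k = 1)
  C[0][1] = min over k of (A[0][0] + B[0][1] = 4 + 1 = 5, A[0][1] + B[1][1] = -4 + -3 = -7) = -7 (attained at k = 1)
  C[1][0] = min over k of (A[1][0] + B[0][0] = -4 + -1 = -5, A[1][1] + B[1][0] = 9 + 3 = 12) = -5 (attained at k = 0)
  C[1][1] = min over k of (A[1][0] + B[0][1] = -4 + 1 = -3, A[1][1] + B[1][1] = 9 + -3 = 6) = -3 (attained at k = 0)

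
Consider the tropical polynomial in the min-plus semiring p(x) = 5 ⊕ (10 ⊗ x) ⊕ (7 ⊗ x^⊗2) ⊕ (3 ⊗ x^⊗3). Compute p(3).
p(3) = 5

A tropical monomial a ⊗ x^⊗i evaluates to a + i · x. Evaluating each term at x = 3:
  Term 0 contributes 5 + 0 · 3 = 5
  Term 1 contributes 10 + 1 · 3 = 13
  Term 2 contributes 7 + 2 · 3 = 13
  Term 3 contributes 3 + 3 · 3 = 12
p(3) = ⊕ of these = min[5, 13, 13, 12] = 5.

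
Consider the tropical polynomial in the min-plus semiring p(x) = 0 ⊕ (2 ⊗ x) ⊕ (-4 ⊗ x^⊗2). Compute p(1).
p(1) = -2

A tropical monomial a ⊗ x^⊗i evaluates to a + i · x. Evaluating each term at x = 1:
  Term 0 contributes 0 + 0 · 1 = 0
  Term 1 contributes 2 + 1 · 1 = 3
  Term 2 contributes -4 + 2 · 1 = -2
p(1) = ⊕ of these = min[0, 3, -2] = -2.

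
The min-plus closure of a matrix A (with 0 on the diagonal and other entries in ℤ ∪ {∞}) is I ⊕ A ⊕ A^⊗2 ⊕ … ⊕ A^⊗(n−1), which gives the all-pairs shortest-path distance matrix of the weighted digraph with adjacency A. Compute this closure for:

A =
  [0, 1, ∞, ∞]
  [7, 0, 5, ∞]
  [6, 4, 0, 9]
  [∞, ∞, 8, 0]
Closure =
  [0, 1, 6, 15]
  [7, 0, 5, 14]
  [6, 4, 0, 9]
  [14, 12, 8, 0]

This is the Floyd-Warshall all-pairs shortest-path computation. For each intermediate vertex k = 0, 1, …, 3, update dist[i][j] ← min(dist[i][j], dist[i][k] + dist[k][j]). The final matrix gives, for each (i, j), the minimum total weight of any directed path from i to j (possibly empty when i = j).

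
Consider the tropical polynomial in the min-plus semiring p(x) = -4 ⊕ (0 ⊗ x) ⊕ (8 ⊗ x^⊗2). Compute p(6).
p(6) = -4

A tropical monomial a ⊗ x^⊗i evaluates to a + i · x. Evaluating each term at x = 6:
  Term 0 contributes -4 + 0 · 6 = -4
  Term 1 contributes 0 + 1 · 6 = 6
  Term 2 contributes 8 + 2 · 6 = 20
p(6) = ⊕ of these = min[-4, 6, 20] = -4.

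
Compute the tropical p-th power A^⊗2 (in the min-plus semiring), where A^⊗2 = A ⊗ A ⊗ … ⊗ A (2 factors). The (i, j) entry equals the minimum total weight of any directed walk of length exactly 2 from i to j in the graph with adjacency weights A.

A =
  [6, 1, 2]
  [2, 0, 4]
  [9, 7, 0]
A^⊗2 =
  [3, 1, 2]
  [2, 0, 4]
  [9, 7, 0]

Each entry (A^⊗2)_ij equals the minimum over all length-2 walks i = v_0 → v_1 → … → v_2 = j of Σ_t A[v_t][v_{t+1}]. For example, for (i, j) = (0, 2) we minimise over 3 possible intermediate vertex sequences; the minimum is 2, attained along the walk 0 → 2 → 2.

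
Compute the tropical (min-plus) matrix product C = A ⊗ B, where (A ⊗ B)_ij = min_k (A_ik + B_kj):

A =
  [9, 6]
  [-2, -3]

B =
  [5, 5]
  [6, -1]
A ⊗ B =
  [12, 5]
  [3, -4]

Apply the min-plus product entry-by-entry:
  C[0][0] = min over k of (A[0][0] + B[0][0] = 9 + 5 = 14, A[0][1] + B[1][0] = 6 + 6 = 12) = 12 (attained at k = 1)
  C[0][1] = min over k of (A[0][0] + B[0][1] = 9 + 5 = 14, A[0][1] + B[1][1] = 6 + -1 = 5) = 5 (attained at k = 1)
  C[1][0] = min over k of (A[1][0] + B[0][0] = -2 + 5 = 3, A[1][1] + B[1][0] = -3 + 6 = 3) = 3 (attained at k = 0)
  C[1][1] = min over k of (A[1][0] + B[0][1] = -2 + 5 = 3, A[1][1] + B[1][1] = -3 + -1 = -4) = -4 (attained at k = 1)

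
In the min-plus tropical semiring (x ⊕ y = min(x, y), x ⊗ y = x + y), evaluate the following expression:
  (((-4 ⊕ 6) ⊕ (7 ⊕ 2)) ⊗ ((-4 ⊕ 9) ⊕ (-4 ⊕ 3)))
(((-4 ⊕ 6) ⊕ (7 ⊕ 2)) ⊗ ((-4 ⊕ 9) ⊕ (-4 ⊕ 3))) = -8

Expand innermost to outermost. Recall ⊕ takes the minimum of its arguments and ⊗ takes their sum. Working out the expression (((-4 ⊕ 6) ⊕ (7 ⊕ 2)) ⊗ ((-4 ⊕ 9) ⊕ (-4 ⊕ 3))) gives -8.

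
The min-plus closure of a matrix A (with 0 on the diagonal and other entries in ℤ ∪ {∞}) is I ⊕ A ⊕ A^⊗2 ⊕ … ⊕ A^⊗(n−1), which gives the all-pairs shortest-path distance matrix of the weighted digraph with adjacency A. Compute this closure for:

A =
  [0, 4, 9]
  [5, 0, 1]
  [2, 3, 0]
Closure =
  [0, 4, 5]
  [3, 0, 1]
  [2, 3, 0]

This is the Floyd-Warshall all-pairs shortest-path computation. For each intermediate vertex k = 0, 1, …, 2, update dist[i][j] ← min(dist[i][j], dist[i][k] + dist[k][j]). The final matrix gives, for each (i, j), the minimum total weight of any directed path from i to j (possibly empty when i = j).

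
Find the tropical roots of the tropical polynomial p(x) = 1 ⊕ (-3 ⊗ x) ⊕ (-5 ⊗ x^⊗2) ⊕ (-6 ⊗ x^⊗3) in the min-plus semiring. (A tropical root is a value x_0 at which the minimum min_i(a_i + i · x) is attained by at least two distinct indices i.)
Roots: {1, 2, 4}

Each tropical root is a break point of the lower envelope of the lines y = a_i + i · x (there are 4 lines, with slopes 0, 1, ..., 3). Only the lines that attain the minimum somewhere contribute to roots; other lines are dominated. Here the surviving (envelope) indices are i = 3, i = 2, i = 1, i = 0.
Intersections between consecutive envelope lines give the roots: for adjacent envelope indices i < j the intersection is x = (a_i − a_j) / (j − i). Reading off the sorted break points: {1, 2, 4}.
Verification: at each break x_0, at least two indices attain the minimum of min_i(a_i + i · x_0).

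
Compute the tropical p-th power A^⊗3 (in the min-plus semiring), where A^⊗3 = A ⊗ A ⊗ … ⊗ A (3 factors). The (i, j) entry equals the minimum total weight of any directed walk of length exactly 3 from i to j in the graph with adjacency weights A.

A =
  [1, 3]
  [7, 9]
A^⊗3 =
  [3, 5]
  [9, 11]

Each entry (A^⊗3)_ij equals the minimum over all length-3 walks i = v_0 → v_1 → … → v_3 = j of Σ_t A[v_t][v_{t+1}]. For example, for (i, j) = (0, 1) we minimise over 4 possible intermediate vertex sequences; the minimum is 5, attained along the walk 0 → 0 → 0 → 1.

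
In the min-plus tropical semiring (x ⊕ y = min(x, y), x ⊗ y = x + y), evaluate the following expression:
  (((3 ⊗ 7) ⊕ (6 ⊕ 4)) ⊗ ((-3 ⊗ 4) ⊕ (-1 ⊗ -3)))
(((3 ⊗ 7) ⊕ (6 ⊕ 4)) ⊗ ((-3 ⊗ 4) ⊕ (-1 ⊗ -3))) = 0

Expand innermost to outermost. Recall ⊕ takes the minimum of its arguments and ⊗ takes their sum. Working out the expression (((3 ⊗ 7) ⊕ (6 ⊕ 4)) ⊗ ((-3 ⊗ 4) ⊕ (-1 ⊗ -3))) gives 0.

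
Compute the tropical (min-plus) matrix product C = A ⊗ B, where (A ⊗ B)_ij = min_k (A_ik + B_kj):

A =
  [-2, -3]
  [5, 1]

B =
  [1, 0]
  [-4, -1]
A ⊗ B =
  [-7, -4]
  [-3, 0]

Apply the min-plus product entry-by-entry:
  C[0][0] = min over k of (A[0][0] + B[0][0] = -2 + 1 = -1, A[0][1] + B[1][0] = -3 + -4 = -7) = -7 (attained at k = 1)
  C[0][1] = min over k of (A[0][0] + B[0][1] = -2 + 0 = -2, A[0][1] + B[1][1] = -3 + -1 = -4) = -4 (attained at k = 1)
  C[1][0] = min over k of (A[1][0] + B[0][0] = 5 + 1 = 6, A[1][1] + B[1][0] = 1 + -4 = -3) = -3 (attained at k = 1)
  C[1][1] = min over k of (A[1][0] + B[0][1] = 5 + 0 = 5, A[1][1] + B[1][1] = 1 + -1 = 0) = 0 (attained at k = 1)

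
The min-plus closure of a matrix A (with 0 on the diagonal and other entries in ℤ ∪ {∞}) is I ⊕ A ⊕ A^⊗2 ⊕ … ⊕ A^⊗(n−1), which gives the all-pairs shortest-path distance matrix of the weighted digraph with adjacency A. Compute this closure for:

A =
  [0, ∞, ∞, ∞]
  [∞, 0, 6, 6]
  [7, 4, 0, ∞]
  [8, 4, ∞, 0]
Closure =
  [0, ∞, ∞, ∞]
  [13, 0, 6, 6]
  [7, 4, 0, 10]
  [8, 4, 10, 0]

This is the Floyd-Warshall all-pairs shortest-path computation. For each intermediate vertex k = 0, 1, …, 3, update dist[i][j] ← min(dist[i][j], dist[i][k] + dist[k][j]). The final matrix gives, for each (i, j), the minimum total weight of any directed path from i to j (possibly empty when i = j).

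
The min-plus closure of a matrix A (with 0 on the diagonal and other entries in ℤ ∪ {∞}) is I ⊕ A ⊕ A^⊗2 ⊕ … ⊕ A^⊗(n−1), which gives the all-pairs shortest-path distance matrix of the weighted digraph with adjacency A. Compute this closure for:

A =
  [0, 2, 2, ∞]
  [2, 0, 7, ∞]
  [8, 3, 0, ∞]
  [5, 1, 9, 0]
Closure =
  [0, 2, 2, ∞]
  [2, 0, 4, ∞]
  [5, 3, 0, ∞]
  [3, 1, 5, 0]

This is the Floyd-Warshall all-pairs shortest-path computation. For each intermediate vertex k = 0, 1, …, 3, update dist[i][j] ← min(dist[i][j], dist[i][k] + dist[k][j]). The final matrix gives, for each (i, j), the minimum total weight of any directed path from i to j (possibly empty when i = j).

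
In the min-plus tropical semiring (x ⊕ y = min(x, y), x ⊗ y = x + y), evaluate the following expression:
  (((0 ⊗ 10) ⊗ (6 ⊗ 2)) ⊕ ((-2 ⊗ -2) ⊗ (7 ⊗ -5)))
(((0 ⊗ 10) ⊗ (6 ⊗ 2)) ⊕ ((-2 ⊗ -2) ⊗ (7 ⊗ -5))) = -2

Expand innermost to outermost. Recall ⊕ takes the minimum of its arguments and ⊗ takes their sum. Working out the expression (((0 ⊗ 10) ⊗ (6 ⊗ 2)) ⊕ ((-2 ⊗ -2) ⊗ (7 ⊗ -5))) gives -2.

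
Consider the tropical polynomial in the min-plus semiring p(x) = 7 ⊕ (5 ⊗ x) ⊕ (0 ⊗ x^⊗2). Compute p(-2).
p(-2) = -4

A tropical monomial a ⊗ x^⊗i evaluates to a + i · x. Evaluating each term at x = -2:
  Term 0 contributes 7 + 0 · -2 = 7
  Term 1 contributes 5 + 1 · -2 = 3
  Term 2 contributes 0 + 2 · -2 = -4
p(-2) = ⊕ of these = min[7, 3, -4] = -4.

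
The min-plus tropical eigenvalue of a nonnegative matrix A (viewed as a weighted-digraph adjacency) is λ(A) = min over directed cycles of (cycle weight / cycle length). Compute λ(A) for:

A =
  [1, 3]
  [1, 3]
λ(A) = 1

Enumerate directed cycles and compute their means (weight / length). Sample:
  cycle 0 → 0: weight = 1, length = 1, mean = 1/1 ≈ 1.000
  cycle 1 → 1: weight = 3, length = 1, mean = 3/1 ≈ 3.000
  cycle 0 → 1 → 0: weight = 4, length = 2, mean = 4/2 ≈ 2.000
  cycle 1 → 0 → 1: weight = 4, length = 2, mean = 4/2 ≈ 2.000
Minimum mean = 1.000, attained e.g. along the cycle 0 → 0 with weight 1 and length 1. So λ(A) = 1/1 = 1.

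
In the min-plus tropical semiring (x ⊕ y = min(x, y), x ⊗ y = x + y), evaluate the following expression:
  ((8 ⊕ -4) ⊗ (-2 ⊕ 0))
((8 ⊕ -4) ⊗ (-2 ⊕ 0)) = -6

Expand innermost to outermost. Recall ⊕ takes the minimum of its arguments and ⊗ takes their sum. Working out the expression ((8 ⊕ -4) ⊗ (-2 ⊕ 0)) gives -6.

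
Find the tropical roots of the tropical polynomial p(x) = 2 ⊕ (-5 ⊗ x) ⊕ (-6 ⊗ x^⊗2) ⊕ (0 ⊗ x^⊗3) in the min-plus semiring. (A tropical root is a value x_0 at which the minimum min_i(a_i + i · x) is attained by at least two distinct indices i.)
Roots: {-6, 1, 7}

Each tropical root is a break point of the lower envelope of the lines y = a_i + i · x (there are 4 lines, with slopes 0, 1, ..., 3). Only the lines that attain the minimum somewhere contribute to roots; other lines are dominated. Here the surviving (envelope) indices are i = 3, i = 2, i = 1, i = 0.
Intersections between consecutive envelope lines give the roots: for adjacent envelope indices i < j the intersection is x = (a_i − a_j) / (j − i). Reading off the sorted break points: {-6, 1, 7}.
Verification: at each break x_0, at least two indices attain the minimum of min_i(a_i + i · x_0).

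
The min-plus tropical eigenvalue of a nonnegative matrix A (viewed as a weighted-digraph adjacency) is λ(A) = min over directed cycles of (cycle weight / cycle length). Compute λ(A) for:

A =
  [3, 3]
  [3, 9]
λ(A) = 3

Enumerate directed cycles and compute their means (weight / length). Sample:
  cycle 0 → 0: weight = 3, length = 1, mean = 3/1 ≈ 3.000
  cycle 1 → 1: weight = 9, length = 1, mean = 9/1 ≈ 9.000
  cycle 0 → 1 → 0: weight = 6, length = 2, mean = 6/2 ≈ 3.000
  cycle 1 → 0 → 1: weight = 6, length = 2, mean = 6/2 ≈ 3.000
Minimum mean = 3.000, attained e.g. along the cycle 0 → 0 with weight 3 and length 1. So λ(A) = 3/1 = 3.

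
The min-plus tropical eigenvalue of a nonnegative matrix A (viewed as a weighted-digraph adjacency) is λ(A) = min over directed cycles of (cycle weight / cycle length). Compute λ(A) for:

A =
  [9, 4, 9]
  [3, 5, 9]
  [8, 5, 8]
λ(A) = 7/2

Enumerate directed cycles and compute their means (weight / length). Sample:
  cycle 0 → 0: weight = 9, length = 1, mean = 9/1 ≈ 9.000
  cycle 1 → 1: weight = 5, length = 1, mean = 5/1 ≈ 5.000
  cycle 2 → 2: weight = 8, length = 1, mean = 8/1 ≈ 8.000
  cycle 0 → 1 → 0: weight = 7, length = 2, mean = 7/2 ≈ 3.500
  cycle 0 → 2 → 0: weight = 17, length = 2, mean = 17/2 ≈ 8.500
  cycle 1 → 0 → 1: weight = 7, length = 2, mean = 7/2 ≈ 3.500
Minimum mean = 3.500, attained e.g. along the cycle 0 → 1 → 0 with weight 7 and length 2. So λ(A) = 7/2 = 7/2.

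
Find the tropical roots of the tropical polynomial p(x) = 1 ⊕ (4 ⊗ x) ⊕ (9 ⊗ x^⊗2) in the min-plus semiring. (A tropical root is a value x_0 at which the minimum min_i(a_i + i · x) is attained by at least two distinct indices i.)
Roots: {-5, -3}

Each tropical root is a break point of the lower envelope of the lines y = a_i + i · x (there are 3 lines, with slopes 0, 1, ..., 2). Only the lines that attain the minimum somewhere contribute to roots; other lines are dominated. Here the surviving (envelope) indices are i = 2, i = 1, i = 0.
Intersections between consecutive envelope lines give the roots: for adjacent envelope indices i < j the intersection is x = (a_i − a_j) / (j − i). Reading off the sorted break points: {-5, -3}.
Verification: at each break x_0, at least two indices attain the minimum of min_i(a_i + i · x_0).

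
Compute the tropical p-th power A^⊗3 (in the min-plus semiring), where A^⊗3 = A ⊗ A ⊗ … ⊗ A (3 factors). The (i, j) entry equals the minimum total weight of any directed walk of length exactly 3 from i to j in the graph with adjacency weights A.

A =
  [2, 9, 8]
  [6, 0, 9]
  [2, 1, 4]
A^⊗3 =
  [6, 9, 12]
  [6, 0, 9]
  [6, 1, 10]

Each entry (A^⊗3)_ij equals the minimum over all length-3 walks i = v_0 → v_1 → … → v_3 = j of Σ_t A[v_t][v_{t+1}]. For example, for (i, j) = (0, 2) we minimise over 9 possible intermediate vertex sequences; the minimum is 12, attained along the walk 0 → 0 → 0 → 2.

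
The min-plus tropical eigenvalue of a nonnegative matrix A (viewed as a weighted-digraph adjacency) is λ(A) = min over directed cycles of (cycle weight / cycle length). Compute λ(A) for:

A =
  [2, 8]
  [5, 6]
λ(A) = 2

Enumerate directed cycles and compute their means (weight / length). Sample:
  cycle 0 → 0: weight = 2, length = 1, mean = 2/1 ≈ 2.000
  cycle 1 → 1: weight = 6, length = 1, mean = 6/1 ≈ 6.000
  cycle 0 → 1 → 0: weight = 13, length = 2, mean = 13/2 ≈ 6.500
  cycle 1 → 0 → 1: weight = 13, length = 2, mean = 13/2 ≈ 6.500
Minimum mean = 2.000, attained e.g. along the cycle 0 → 0 with weight 2 and length 1. So λ(A) = 2/1 = 2.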